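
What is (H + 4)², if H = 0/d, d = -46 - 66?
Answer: 16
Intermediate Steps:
d = -112
H = 0 (H = 0/(-112) = 0*(-1/112) = 0)
(H + 4)² = (0 + 4)² = 4² = 16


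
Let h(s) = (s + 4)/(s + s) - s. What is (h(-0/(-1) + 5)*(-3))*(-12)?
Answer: -738/5 ≈ -147.60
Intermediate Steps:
h(s) = -s + (4 + s)/(2*s) (h(s) = (4 + s)/((2*s)) - s = (4 + s)*(1/(2*s)) - s = (4 + s)/(2*s) - s = -s + (4 + s)/(2*s))
(h(-0/(-1) + 5)*(-3))*(-12) = ((½ - (-0/(-1) + 5) + 2/(-0/(-1) + 5))*(-3))*(-12) = ((½ - (-0*(-1) + 5) + 2/(-0*(-1) + 5))*(-3))*(-12) = ((½ - (-3*0 + 5) + 2/(-3*0 + 5))*(-3))*(-12) = ((½ - (0 + 5) + 2/(0 + 5))*(-3))*(-12) = ((½ - 1*5 + 2/5)*(-3))*(-12) = ((½ - 5 + 2*(⅕))*(-3))*(-12) = ((½ - 5 + ⅖)*(-3))*(-12) = -41/10*(-3)*(-12) = (123/10)*(-12) = -738/5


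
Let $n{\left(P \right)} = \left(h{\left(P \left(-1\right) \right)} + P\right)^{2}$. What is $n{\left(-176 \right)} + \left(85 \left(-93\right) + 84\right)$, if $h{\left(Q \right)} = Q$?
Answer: $-7821$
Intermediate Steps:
$n{\left(P \right)} = 0$ ($n{\left(P \right)} = \left(P \left(-1\right) + P\right)^{2} = \left(- P + P\right)^{2} = 0^{2} = 0$)
$n{\left(-176 \right)} + \left(85 \left(-93\right) + 84\right) = 0 + \left(85 \left(-93\right) + 84\right) = 0 + \left(-7905 + 84\right) = 0 - 7821 = -7821$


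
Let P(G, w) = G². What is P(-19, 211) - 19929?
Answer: -19568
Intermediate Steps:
P(-19, 211) - 19929 = (-19)² - 19929 = 361 - 19929 = -19568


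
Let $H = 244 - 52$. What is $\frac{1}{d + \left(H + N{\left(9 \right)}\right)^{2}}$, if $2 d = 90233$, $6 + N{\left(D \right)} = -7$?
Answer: $\frac{2}{154315} \approx 1.2961 \cdot 10^{-5}$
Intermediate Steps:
$N{\left(D \right)} = -13$ ($N{\left(D \right)} = -6 - 7 = -13$)
$H = 192$ ($H = 244 - 52 = 192$)
$d = \frac{90233}{2}$ ($d = \frac{1}{2} \cdot 90233 = \frac{90233}{2} \approx 45117.0$)
$\frac{1}{d + \left(H + N{\left(9 \right)}\right)^{2}} = \frac{1}{\frac{90233}{2} + \left(192 - 13\right)^{2}} = \frac{1}{\frac{90233}{2} + 179^{2}} = \frac{1}{\frac{90233}{2} + 32041} = \frac{1}{\frac{154315}{2}} = \frac{2}{154315}$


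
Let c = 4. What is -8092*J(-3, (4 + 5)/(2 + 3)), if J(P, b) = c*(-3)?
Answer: 97104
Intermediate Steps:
J(P, b) = -12 (J(P, b) = 4*(-3) = -12)
-8092*J(-3, (4 + 5)/(2 + 3)) = -8092*(-12) = 97104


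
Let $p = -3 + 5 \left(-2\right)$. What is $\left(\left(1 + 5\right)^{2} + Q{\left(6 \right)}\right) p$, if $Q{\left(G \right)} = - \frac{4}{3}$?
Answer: $- \frac{1352}{3} \approx -450.67$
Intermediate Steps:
$Q{\left(G \right)} = - \frac{4}{3}$ ($Q{\left(G \right)} = \left(-4\right) \frac{1}{3} = - \frac{4}{3}$)
$p = -13$ ($p = -3 - 10 = -13$)
$\left(\left(1 + 5\right)^{2} + Q{\left(6 \right)}\right) p = \left(\left(1 + 5\right)^{2} - \frac{4}{3}\right) \left(-13\right) = \left(6^{2} - \frac{4}{3}\right) \left(-13\right) = \left(36 - \frac{4}{3}\right) \left(-13\right) = \frac{104}{3} \left(-13\right) = - \frac{1352}{3}$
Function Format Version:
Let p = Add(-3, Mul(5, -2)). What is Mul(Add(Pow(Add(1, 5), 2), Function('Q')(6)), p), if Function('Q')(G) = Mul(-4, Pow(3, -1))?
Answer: Rational(-1352, 3) ≈ -450.67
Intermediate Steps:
Function('Q')(G) = Rational(-4, 3) (Function('Q')(G) = Mul(-4, Rational(1, 3)) = Rational(-4, 3))
p = -13 (p = Add(-3, -10) = -13)
Mul(Add(Pow(Add(1, 5), 2), Function('Q')(6)), p) = Mul(Add(Pow(Add(1, 5), 2), Rational(-4, 3)), -13) = Mul(Add(Pow(6, 2), Rational(-4, 3)), -13) = Mul(Add(36, Rational(-4, 3)), -13) = Mul(Rational(104, 3), -13) = Rational(-1352, 3)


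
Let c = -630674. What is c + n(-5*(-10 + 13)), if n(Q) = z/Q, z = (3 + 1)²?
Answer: -9460126/15 ≈ -6.3068e+5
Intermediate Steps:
z = 16 (z = 4² = 16)
n(Q) = 16/Q
c + n(-5*(-10 + 13)) = -630674 + 16/((-5*(-10 + 13))) = -630674 + 16/((-5*3)) = -630674 + 16/(-15) = -630674 + 16*(-1/15) = -630674 - 16/15 = -9460126/15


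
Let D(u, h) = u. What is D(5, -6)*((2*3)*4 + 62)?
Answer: 430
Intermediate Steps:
D(5, -6)*((2*3)*4 + 62) = 5*((2*3)*4 + 62) = 5*(6*4 + 62) = 5*(24 + 62) = 5*86 = 430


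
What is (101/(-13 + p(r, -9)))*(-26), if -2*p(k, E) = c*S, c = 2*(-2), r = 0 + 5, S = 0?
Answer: 202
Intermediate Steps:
r = 5
c = -4
p(k, E) = 0 (p(k, E) = -(-2)*0 = -1/2*0 = 0)
(101/(-13 + p(r, -9)))*(-26) = (101/(-13 + 0))*(-26) = (101/(-13))*(-26) = -1/13*101*(-26) = -101/13*(-26) = 202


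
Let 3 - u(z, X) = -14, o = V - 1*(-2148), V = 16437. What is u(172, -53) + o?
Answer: 18602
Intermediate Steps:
o = 18585 (o = 16437 - 1*(-2148) = 16437 + 2148 = 18585)
u(z, X) = 17 (u(z, X) = 3 - 1*(-14) = 3 + 14 = 17)
u(172, -53) + o = 17 + 18585 = 18602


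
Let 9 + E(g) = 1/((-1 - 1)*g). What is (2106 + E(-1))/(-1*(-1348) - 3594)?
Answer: -4195/4492 ≈ -0.93388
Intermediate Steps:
E(g) = -9 - 1/(2*g) (E(g) = -9 + 1/((-1 - 1)*g) = -9 + 1/(-2*g) = -9 - 1/(2*g))
(2106 + E(-1))/(-1*(-1348) - 3594) = (2106 + (-9 - ½/(-1)))/(-1*(-1348) - 3594) = (2106 + (-9 - ½*(-1)))/(1348 - 3594) = (2106 + (-9 + ½))/(-2246) = (2106 - 17/2)*(-1/2246) = (4195/2)*(-1/2246) = -4195/4492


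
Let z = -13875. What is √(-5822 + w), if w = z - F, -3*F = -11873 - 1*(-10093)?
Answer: I*√182613/3 ≈ 142.44*I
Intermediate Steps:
F = 1780/3 (F = -(-11873 - 1*(-10093))/3 = -(-11873 + 10093)/3 = -⅓*(-1780) = 1780/3 ≈ 593.33)
w = -43405/3 (w = -13875 - 1*1780/3 = -13875 - 1780/3 = -43405/3 ≈ -14468.)
√(-5822 + w) = √(-5822 - 43405/3) = √(-60871/3) = I*√182613/3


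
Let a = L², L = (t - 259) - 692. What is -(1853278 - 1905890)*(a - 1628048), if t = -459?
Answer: 18943055824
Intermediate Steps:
L = -1410 (L = (-459 - 259) - 692 = -718 - 692 = -1410)
a = 1988100 (a = (-1410)² = 1988100)
-(1853278 - 1905890)*(a - 1628048) = -(1853278 - 1905890)*(1988100 - 1628048) = -(-52612)*360052 = -1*(-18943055824) = 18943055824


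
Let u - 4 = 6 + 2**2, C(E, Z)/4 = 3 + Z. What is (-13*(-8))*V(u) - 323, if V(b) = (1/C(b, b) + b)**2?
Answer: 11620023/578 ≈ 20104.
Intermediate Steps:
C(E, Z) = 12 + 4*Z (C(E, Z) = 4*(3 + Z) = 12 + 4*Z)
u = 14 (u = 4 + (6 + 2**2) = 4 + (6 + 4) = 4 + 10 = 14)
V(b) = (b + 1/(12 + 4*b))**2 (V(b) = (1/(12 + 4*b) + b)**2 = (b + 1/(12 + 4*b))**2)
(-13*(-8))*V(u) - 323 = (-13*(-8))*((1 + 4*14*(3 + 14))**2/(16*(3 + 14)**2)) - 323 = 104*((1/16)*(1 + 4*14*17)**2/17**2) - 323 = 104*((1/16)*(1 + 952)**2*(1/289)) - 323 = 104*((1/16)*953**2*(1/289)) - 323 = 104*((1/16)*908209*(1/289)) - 323 = 104*(908209/4624) - 323 = 11806717/578 - 323 = 11620023/578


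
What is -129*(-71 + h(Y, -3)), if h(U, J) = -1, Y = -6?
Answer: 9288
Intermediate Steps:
-129*(-71 + h(Y, -3)) = -129*(-71 - 1) = -129*(-72) = 9288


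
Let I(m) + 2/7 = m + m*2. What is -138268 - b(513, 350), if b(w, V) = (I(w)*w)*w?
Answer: -2835561175/7 ≈ -4.0508e+8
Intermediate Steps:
I(m) = -2/7 + 3*m (I(m) = -2/7 + (m + m*2) = -2/7 + (m + 2*m) = -2/7 + 3*m)
b(w, V) = w²*(-2/7 + 3*w) (b(w, V) = ((-2/7 + 3*w)*w)*w = (w*(-2/7 + 3*w))*w = w²*(-2/7 + 3*w))
-138268 - b(513, 350) = -138268 - 513²*(-2 + 21*513)/7 = -138268 - 263169*(-2 + 10773)/7 = -138268 - 263169*10771/7 = -138268 - 1*2834593299/7 = -138268 - 2834593299/7 = -2835561175/7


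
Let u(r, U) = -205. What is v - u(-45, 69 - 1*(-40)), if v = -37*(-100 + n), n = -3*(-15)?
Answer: 2240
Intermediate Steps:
n = 45
v = 2035 (v = -37*(-100 + 45) = -37*(-55) = 2035)
v - u(-45, 69 - 1*(-40)) = 2035 - 1*(-205) = 2035 + 205 = 2240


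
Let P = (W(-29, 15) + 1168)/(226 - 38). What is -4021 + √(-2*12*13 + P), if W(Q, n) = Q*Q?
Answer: -4021 + I*√2662409/94 ≈ -4021.0 + 17.358*I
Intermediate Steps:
W(Q, n) = Q²
P = 2009/188 (P = ((-29)² + 1168)/(226 - 38) = (841 + 1168)/188 = 2009*(1/188) = 2009/188 ≈ 10.686)
-4021 + √(-2*12*13 + P) = -4021 + √(-2*12*13 + 2009/188) = -4021 + √(-24*13 + 2009/188) = -4021 + √(-312 + 2009/188) = -4021 + √(-56647/188) = -4021 + I*√2662409/94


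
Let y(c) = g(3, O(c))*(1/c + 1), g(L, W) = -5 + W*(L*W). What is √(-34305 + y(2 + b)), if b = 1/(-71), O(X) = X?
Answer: I*√3437021830209/10011 ≈ 185.19*I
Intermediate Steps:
g(L, W) = -5 + L*W²
b = -1/71 ≈ -0.014085
y(c) = (1 + 1/c)*(-5 + 3*c²) (y(c) = (-5 + 3*c²)*(1/c + 1) = (-5 + 3*c²)*(1 + 1/c) = (1 + 1/c)*(-5 + 3*c²))
√(-34305 + y(2 + b)) = √(-34305 + (1 + (2 - 1/71))*(-5 + 3*(2 - 1/71)²)/(2 - 1/71)) = √(-34305 + (1 + 141/71)*(-5 + 3*(141/71)²)/(141/71)) = √(-34305 + (71/141)*(212/71)*(-5 + 3*(19881/5041))) = √(-34305 + (71/141)*(212/71)*(-5 + 59643/5041)) = √(-34305 + (71/141)*(212/71)*(34438/5041)) = √(-34305 + 7300856/710781) = √(-24376041349/710781) = I*√3437021830209/10011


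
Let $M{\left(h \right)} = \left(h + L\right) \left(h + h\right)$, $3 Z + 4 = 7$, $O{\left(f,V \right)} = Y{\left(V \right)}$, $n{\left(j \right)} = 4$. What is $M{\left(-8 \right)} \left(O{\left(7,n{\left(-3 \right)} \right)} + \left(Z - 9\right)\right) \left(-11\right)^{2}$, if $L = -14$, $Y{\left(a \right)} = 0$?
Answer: $-340736$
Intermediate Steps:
$O{\left(f,V \right)} = 0$
$Z = 1$ ($Z = - \frac{4}{3} + \frac{1}{3} \cdot 7 = - \frac{4}{3} + \frac{7}{3} = 1$)
$M{\left(h \right)} = 2 h \left(-14 + h\right)$ ($M{\left(h \right)} = \left(h - 14\right) \left(h + h\right) = \left(-14 + h\right) 2 h = 2 h \left(-14 + h\right)$)
$M{\left(-8 \right)} \left(O{\left(7,n{\left(-3 \right)} \right)} + \left(Z - 9\right)\right) \left(-11\right)^{2} = 2 \left(-8\right) \left(-14 - 8\right) \left(0 + \left(1 - 9\right)\right) \left(-11\right)^{2} = 2 \left(-8\right) \left(-22\right) \left(0 - 8\right) 121 = 352 \left(-8\right) 121 = \left(-2816\right) 121 = -340736$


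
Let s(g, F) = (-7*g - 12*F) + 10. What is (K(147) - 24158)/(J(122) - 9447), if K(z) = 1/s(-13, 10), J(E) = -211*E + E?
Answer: 153001/222091 ≈ 0.68891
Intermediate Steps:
J(E) = -210*E
s(g, F) = 10 - 12*F - 7*g (s(g, F) = (-12*F - 7*g) + 10 = 10 - 12*F - 7*g)
K(z) = -1/19 (K(z) = 1/(10 - 12*10 - 7*(-13)) = 1/(10 - 120 + 91) = 1/(-19) = -1/19)
(K(147) - 24158)/(J(122) - 9447) = (-1/19 - 24158)/(-210*122 - 9447) = -459003/(19*(-25620 - 9447)) = -459003/19/(-35067) = -459003/19*(-1/35067) = 153001/222091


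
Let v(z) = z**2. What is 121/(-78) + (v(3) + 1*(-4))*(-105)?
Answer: -41071/78 ≈ -526.55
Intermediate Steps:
121/(-78) + (v(3) + 1*(-4))*(-105) = 121/(-78) + (3**2 + 1*(-4))*(-105) = 121*(-1/78) + (9 - 4)*(-105) = -121/78 + 5*(-105) = -121/78 - 525 = -41071/78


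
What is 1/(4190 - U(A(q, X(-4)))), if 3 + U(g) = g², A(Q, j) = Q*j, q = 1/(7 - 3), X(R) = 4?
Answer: 1/4192 ≈ 0.00023855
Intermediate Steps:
q = ¼ (q = 1/4 = ¼ ≈ 0.25000)
U(g) = -3 + g²
1/(4190 - U(A(q, X(-4)))) = 1/(4190 - (-3 + ((¼)*4)²)) = 1/(4190 - (-3 + 1²)) = 1/(4190 - (-3 + 1)) = 1/(4190 - 1*(-2)) = 1/(4190 + 2) = 1/4192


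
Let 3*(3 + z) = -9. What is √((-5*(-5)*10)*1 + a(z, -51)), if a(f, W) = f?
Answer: 2*√61 ≈ 15.620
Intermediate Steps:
z = -6 (z = -3 + (⅓)*(-9) = -3 - 3 = -6)
√((-5*(-5)*10)*1 + a(z, -51)) = √((-5*(-5)*10)*1 - 6) = √((25*10)*1 - 6) = √(250*1 - 6) = √(250 - 6) = √244 = 2*√61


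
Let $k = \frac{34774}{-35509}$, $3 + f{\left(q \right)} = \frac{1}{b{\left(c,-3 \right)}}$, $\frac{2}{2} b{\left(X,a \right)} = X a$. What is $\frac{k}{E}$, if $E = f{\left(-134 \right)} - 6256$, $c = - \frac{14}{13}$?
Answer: $\frac{1460508}{9334073285} \approx 0.00015647$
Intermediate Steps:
$c = - \frac{14}{13}$ ($c = \left(-14\right) \frac{1}{13} = - \frac{14}{13} \approx -1.0769$)
$b{\left(X,a \right)} = X a$
$f{\left(q \right)} = - \frac{113}{42}$ ($f{\left(q \right)} = -3 + \frac{1}{\left(- \frac{14}{13}\right) \left(-3\right)} = -3 + \frac{1}{\frac{42}{13}} = -3 + \frac{13}{42} = - \frac{113}{42}$)
$E = - \frac{262865}{42}$ ($E = - \frac{113}{42} - 6256 = - \frac{262865}{42} \approx -6258.7$)
$k = - \frac{34774}{35509}$ ($k = 34774 \left(- \frac{1}{35509}\right) = - \frac{34774}{35509} \approx -0.9793$)
$\frac{k}{E} = - \frac{34774}{35509 \left(- \frac{262865}{42}\right)} = \left(- \frac{34774}{35509}\right) \left(- \frac{42}{262865}\right) = \frac{1460508}{9334073285}$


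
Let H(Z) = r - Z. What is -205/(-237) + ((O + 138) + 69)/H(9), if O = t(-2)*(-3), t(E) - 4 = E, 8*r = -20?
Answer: -90559/5451 ≈ -16.613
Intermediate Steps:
r = -5/2 (r = (1/8)*(-20) = -5/2 ≈ -2.5000)
t(E) = 4 + E
O = -6 (O = (4 - 2)*(-3) = 2*(-3) = -6)
H(Z) = -5/2 - Z
-205/(-237) + ((O + 138) + 69)/H(9) = -205/(-237) + ((-6 + 138) + 69)/(-5/2 - 1*9) = -205*(-1/237) + (132 + 69)/(-5/2 - 9) = 205/237 + 201/(-23/2) = 205/237 + 201*(-2/23) = 205/237 - 402/23 = -90559/5451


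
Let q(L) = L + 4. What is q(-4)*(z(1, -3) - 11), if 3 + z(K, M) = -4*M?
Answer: 0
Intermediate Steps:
z(K, M) = -3 - 4*M
q(L) = 4 + L
q(-4)*(z(1, -3) - 11) = (4 - 4)*((-3 - 4*(-3)) - 11) = 0*((-3 + 12) - 11) = 0*(9 - 11) = 0*(-2) = 0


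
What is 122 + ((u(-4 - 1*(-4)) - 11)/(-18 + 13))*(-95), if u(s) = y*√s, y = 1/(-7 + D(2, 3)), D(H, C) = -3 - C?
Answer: -87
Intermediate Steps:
y = -1/13 (y = 1/(-7 + (-3 - 1*3)) = 1/(-7 + (-3 - 3)) = 1/(-7 - 6) = 1/(-13) = -1/13 ≈ -0.076923)
u(s) = -√s/13
122 + ((u(-4 - 1*(-4)) - 11)/(-18 + 13))*(-95) = 122 + ((-√(-4 - 1*(-4))/13 - 11)/(-18 + 13))*(-95) = 122 + ((-√(-4 + 4)/13 - 11)/(-5))*(-95) = 122 + ((-√0/13 - 11)*(-⅕))*(-95) = 122 + ((-1/13*0 - 11)*(-⅕))*(-95) = 122 + ((0 - 11)*(-⅕))*(-95) = 122 - 11*(-⅕)*(-95) = 122 + (11/5)*(-95) = 122 - 209 = -87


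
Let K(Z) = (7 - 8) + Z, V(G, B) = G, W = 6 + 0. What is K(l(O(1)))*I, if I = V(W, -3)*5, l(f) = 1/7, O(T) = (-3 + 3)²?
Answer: -180/7 ≈ -25.714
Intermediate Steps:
W = 6
O(T) = 0 (O(T) = 0² = 0)
l(f) = ⅐
K(Z) = -1 + Z
I = 30 (I = 6*5 = 30)
K(l(O(1)))*I = (-1 + ⅐)*30 = -6/7*30 = -180/7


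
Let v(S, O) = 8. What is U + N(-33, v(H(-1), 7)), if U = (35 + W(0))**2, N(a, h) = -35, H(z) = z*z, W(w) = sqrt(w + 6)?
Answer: 1196 + 70*sqrt(6) ≈ 1367.5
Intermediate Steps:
W(w) = sqrt(6 + w)
H(z) = z**2
U = (35 + sqrt(6))**2 (U = (35 + sqrt(6 + 0))**2 = (35 + sqrt(6))**2 ≈ 1402.5)
U + N(-33, v(H(-1), 7)) = (35 + sqrt(6))**2 - 35 = -35 + (35 + sqrt(6))**2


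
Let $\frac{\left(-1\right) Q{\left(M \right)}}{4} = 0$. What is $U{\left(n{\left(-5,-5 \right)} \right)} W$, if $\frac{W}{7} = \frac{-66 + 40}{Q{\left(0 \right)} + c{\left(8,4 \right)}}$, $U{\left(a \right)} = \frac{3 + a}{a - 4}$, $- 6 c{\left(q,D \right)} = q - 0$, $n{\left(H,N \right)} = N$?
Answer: $\frac{91}{3} \approx 30.333$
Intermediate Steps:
$Q{\left(M \right)} = 0$ ($Q{\left(M \right)} = \left(-4\right) 0 = 0$)
$c{\left(q,D \right)} = - \frac{q}{6}$ ($c{\left(q,D \right)} = - \frac{q - 0}{6} = - \frac{q + 0}{6} = - \frac{q}{6}$)
$U{\left(a \right)} = \frac{3 + a}{-4 + a}$
$W = \frac{273}{2}$ ($W = 7 \frac{-66 + 40}{0 - \frac{4}{3}} = 7 \left(- \frac{26}{0 - \frac{4}{3}}\right) = 7 \left(- \frac{26}{- \frac{4}{3}}\right) = 7 \left(\left(-26\right) \left(- \frac{3}{4}\right)\right) = 7 \cdot \frac{39}{2} = \frac{273}{2} \approx 136.5$)
$U{\left(n{\left(-5,-5 \right)} \right)} W = \frac{3 - 5}{-4 - 5} \cdot \frac{273}{2} = \frac{1}{-9} \left(-2\right) \frac{273}{2} = \left(- \frac{1}{9}\right) \left(-2\right) \frac{273}{2} = \frac{2}{9} \cdot \frac{273}{2} = \frac{91}{3}$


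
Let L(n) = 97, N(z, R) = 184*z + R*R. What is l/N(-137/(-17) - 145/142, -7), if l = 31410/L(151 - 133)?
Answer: 37911870/157346707 ≈ 0.24094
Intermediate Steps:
N(z, R) = R**2 + 184*z (N(z, R) = 184*z + R**2 = R**2 + 184*z)
l = 31410/97 ≈ 323.81
l/N(-137/(-17) - 145/142, -7) = 31410/(97*((-7)**2 + 184*(-137/(-17) - 145/142))) = 31410/(97*(49 + 184*(-137*(-1/17) - 145*1/142))) = 31410/(97*(49 + 184*(137/17 - 145/142))) = 31410/(97*(49 + 184*(16989/2414))) = 31410/(97*(49 + 1562988/1207)) = 31410/(97*(1622131/1207)) = (31410/97)*(1207/1622131) = 37911870/157346707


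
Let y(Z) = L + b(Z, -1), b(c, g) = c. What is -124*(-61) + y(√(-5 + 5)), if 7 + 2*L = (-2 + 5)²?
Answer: 7565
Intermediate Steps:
L = 1 (L = -7/2 + (-2 + 5)²/2 = -7/2 + (½)*3² = -7/2 + (½)*9 = -7/2 + 9/2 = 1)
y(Z) = 1 + Z
-124*(-61) + y(√(-5 + 5)) = -124*(-61) + (1 + √(-5 + 5)) = 7564 + (1 + √0) = 7564 + (1 + 0) = 7564 + 1 = 7565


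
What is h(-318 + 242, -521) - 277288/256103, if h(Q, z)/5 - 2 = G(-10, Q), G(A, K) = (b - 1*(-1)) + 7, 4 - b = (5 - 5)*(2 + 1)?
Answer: 17649922/256103 ≈ 68.917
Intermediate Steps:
b = 4 (b = 4 - (5 - 5)*(2 + 1) = 4 - 0*3 = 4 - 1*0 = 4 + 0 = 4)
G(A, K) = 12 (G(A, K) = (4 - 1*(-1)) + 7 = (4 + 1) + 7 = 5 + 7 = 12)
h(Q, z) = 70 (h(Q, z) = 10 + 5*12 = 10 + 60 = 70)
h(-318 + 242, -521) - 277288/256103 = 70 - 277288/256103 = 17649922/256103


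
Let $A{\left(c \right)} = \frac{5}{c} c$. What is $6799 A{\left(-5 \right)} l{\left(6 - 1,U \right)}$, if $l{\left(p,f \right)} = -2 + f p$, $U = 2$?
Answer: $271960$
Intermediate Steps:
$A{\left(c \right)} = 5$
$6799 A{\left(-5 \right)} l{\left(6 - 1,U \right)} = 6799 \cdot 5 \left(-2 + 2 \left(6 - 1\right)\right) = 6799 \cdot 5 \left(-2 + 2 \cdot 5\right) = 6799 \cdot 5 \left(-2 + 10\right) = 6799 \cdot 5 \cdot 8 = 6799 \cdot 40 = 271960$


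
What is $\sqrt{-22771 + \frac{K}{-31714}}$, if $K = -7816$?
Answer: $\frac{i \sqrt{5725579579023}}{15857} \approx 150.9 i$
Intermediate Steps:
$\sqrt{-22771 + \frac{K}{-31714}} = \sqrt{-22771 - \frac{7816}{-31714}} = \sqrt{-22771 - - \frac{3908}{15857}} = \sqrt{-22771 + \frac{3908}{15857}} = \sqrt{- \frac{361075839}{15857}} = \frac{i \sqrt{5725579579023}}{15857}$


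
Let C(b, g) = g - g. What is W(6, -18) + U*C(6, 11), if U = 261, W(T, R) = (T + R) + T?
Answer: -6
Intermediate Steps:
W(T, R) = R + 2*T (W(T, R) = (R + T) + T = R + 2*T)
C(b, g) = 0
W(6, -18) + U*C(6, 11) = (-18 + 2*6) + 261*0 = (-18 + 12) + 0 = -6 + 0 = -6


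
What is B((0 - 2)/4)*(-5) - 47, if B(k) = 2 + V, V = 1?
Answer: -62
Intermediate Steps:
B(k) = 3 (B(k) = 2 + 1 = 3)
B((0 - 2)/4)*(-5) - 47 = 3*(-5) - 47 = -15 - 47 = -62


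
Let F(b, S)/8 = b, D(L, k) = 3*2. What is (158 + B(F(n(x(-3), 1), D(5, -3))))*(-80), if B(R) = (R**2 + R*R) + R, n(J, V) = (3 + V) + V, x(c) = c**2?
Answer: -271840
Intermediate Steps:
D(L, k) = 6
n(J, V) = 3 + 2*V
F(b, S) = 8*b
B(R) = R + 2*R**2 (B(R) = (R**2 + R**2) + R = 2*R**2 + R = R + 2*R**2)
(158 + B(F(n(x(-3), 1), D(5, -3))))*(-80) = (158 + (8*(3 + 2*1))*(1 + 2*(8*(3 + 2*1))))*(-80) = (158 + (8*(3 + 2))*(1 + 2*(8*(3 + 2))))*(-80) = (158 + (8*5)*(1 + 2*(8*5)))*(-80) = (158 + 40*(1 + 2*40))*(-80) = (158 + 40*(1 + 80))*(-80) = (158 + 40*81)*(-80) = (158 + 3240)*(-80) = 3398*(-80) = -271840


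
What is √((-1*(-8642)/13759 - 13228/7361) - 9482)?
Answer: 2*I*√24318728989144724798/101279999 ≈ 97.382*I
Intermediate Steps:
√((-1*(-8642)/13759 - 13228/7361) - 9482) = √((8642*(1/13759) - 13228*1/7361) - 9482) = √((8642/13759 - 13228/7361) - 9482) = √(-118390290/101279999 - 9482) = √(-960455340808/101279999) = 2*I*√24318728989144724798/101279999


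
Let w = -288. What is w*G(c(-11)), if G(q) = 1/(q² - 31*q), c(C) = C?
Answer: -48/77 ≈ -0.62338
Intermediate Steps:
w*G(c(-11)) = -288/((-11)*(-31 - 11)) = -(-288)/(11*(-42)) = -(-288)*(-1)/(11*42) = -288*1/462 = -48/77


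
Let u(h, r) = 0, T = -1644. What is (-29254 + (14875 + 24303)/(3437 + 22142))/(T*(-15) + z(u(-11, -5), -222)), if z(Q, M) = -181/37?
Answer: -27685208856/23334161381 ≈ -1.1865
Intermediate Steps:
z(Q, M) = -181/37 (z(Q, M) = -181*1/37 = -181/37)
(-29254 + (14875 + 24303)/(3437 + 22142))/(T*(-15) + z(u(-11, -5), -222)) = (-29254 + (14875 + 24303)/(3437 + 22142))/(-1644*(-15) - 181/37) = (-29254 + 39178/25579)/(24660 - 181/37) = (-29254 + 39178*(1/25579))/(912239/37) = (-29254 + 39178/25579)*(37/912239) = -748248888/25579*37/912239 = -27685208856/23334161381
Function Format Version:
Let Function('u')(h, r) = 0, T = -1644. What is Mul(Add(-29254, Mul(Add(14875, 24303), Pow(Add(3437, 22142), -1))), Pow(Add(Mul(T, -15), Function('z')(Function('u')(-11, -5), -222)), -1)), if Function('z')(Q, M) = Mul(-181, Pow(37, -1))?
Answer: Rational(-27685208856, 23334161381) ≈ -1.1865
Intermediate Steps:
Function('z')(Q, M) = Rational(-181, 37) (Function('z')(Q, M) = Mul(-181, Rational(1, 37)) = Rational(-181, 37))
Mul(Add(-29254, Mul(Add(14875, 24303), Pow(Add(3437, 22142), -1))), Pow(Add(Mul(T, -15), Function('z')(Function('u')(-11, -5), -222)), -1)) = Mul(Add(-29254, Mul(Add(14875, 24303), Pow(Add(3437, 22142), -1))), Pow(Add(Mul(-1644, -15), Rational(-181, 37)), -1)) = Mul(Add(-29254, Mul(39178, Pow(25579, -1))), Pow(Add(24660, Rational(-181, 37)), -1)) = Mul(Add(-29254, Mul(39178, Rational(1, 25579))), Pow(Rational(912239, 37), -1)) = Mul(Add(-29254, Rational(39178, 25579)), Rational(37, 912239)) = Mul(Rational(-748248888, 25579), Rational(37, 912239)) = Rational(-27685208856, 23334161381)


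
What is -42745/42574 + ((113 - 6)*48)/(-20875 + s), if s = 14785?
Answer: -11404217/6173230 ≈ -1.8474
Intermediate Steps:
-42745/42574 + ((113 - 6)*48)/(-20875 + s) = -42745/42574 + ((113 - 6)*48)/(-20875 + 14785) = -42745*1/42574 + (107*48)/(-6090) = -42745/42574 + 5136*(-1/6090) = -42745/42574 - 856/1015 = -11404217/6173230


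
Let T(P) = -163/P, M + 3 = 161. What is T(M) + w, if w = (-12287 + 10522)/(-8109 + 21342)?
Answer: -2435849/2090814 ≈ -1.1650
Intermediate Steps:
w = -1765/13233 ≈ -0.13338
M = 158 (M = -3 + 161 = 158)
T(M) + w = -163/158 - 1765/13233 = -2435849/2090814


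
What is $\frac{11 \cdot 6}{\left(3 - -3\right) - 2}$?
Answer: $\frac{33}{2} \approx 16.5$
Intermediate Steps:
$\frac{11 \cdot 6}{\left(3 - -3\right) - 2} = \frac{66}{\left(3 + 3\right) - 2} = \frac{66}{6 - 2} = \frac{66}{4} = 66 \cdot \frac{1}{4} = \frac{33}{2}$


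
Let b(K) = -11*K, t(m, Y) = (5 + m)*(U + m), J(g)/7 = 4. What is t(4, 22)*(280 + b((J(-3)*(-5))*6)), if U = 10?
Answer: 1199520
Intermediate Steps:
J(g) = 28 (J(g) = 7*4 = 28)
t(m, Y) = (5 + m)*(10 + m)
t(4, 22)*(280 + b((J(-3)*(-5))*6)) = (50 + 4² + 15*4)*(280 - 11*28*(-5)*6) = (50 + 16 + 60)*(280 - (-1540)*6) = 126*(280 - 11*(-840)) = 126*(280 + 9240) = 126*9520 = 1199520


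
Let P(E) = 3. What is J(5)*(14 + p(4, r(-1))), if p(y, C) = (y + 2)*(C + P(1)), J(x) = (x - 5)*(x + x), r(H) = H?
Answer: 0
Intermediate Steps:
J(x) = 2*x*(-5 + x) (J(x) = (-5 + x)*(2*x) = 2*x*(-5 + x))
p(y, C) = (2 + y)*(3 + C) (p(y, C) = (y + 2)*(C + 3) = (2 + y)*(3 + C))
J(5)*(14 + p(4, r(-1))) = (2*5*(-5 + 5))*(14 + (6 + 2*(-1) + 3*4 - 1*4)) = (2*5*0)*(14 + (6 - 2 + 12 - 4)) = 0*(14 + 12) = 0*26 = 0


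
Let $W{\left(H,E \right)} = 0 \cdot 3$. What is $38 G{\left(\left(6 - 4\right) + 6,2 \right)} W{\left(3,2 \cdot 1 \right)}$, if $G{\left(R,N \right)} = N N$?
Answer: $0$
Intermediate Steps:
$G{\left(R,N \right)} = N^{2}$
$W{\left(H,E \right)} = 0$
$38 G{\left(\left(6 - 4\right) + 6,2 \right)} W{\left(3,2 \cdot 1 \right)} = 38 \cdot 2^{2} \cdot 0 = 38 \cdot 4 \cdot 0 = 152 \cdot 0 = 0$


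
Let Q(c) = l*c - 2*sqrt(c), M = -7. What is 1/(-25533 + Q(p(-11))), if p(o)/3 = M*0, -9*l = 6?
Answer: -1/25533 ≈ -3.9165e-5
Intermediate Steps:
l = -2/3 (l = -1/9*6 = -2/3 ≈ -0.66667)
p(o) = 0 (p(o) = 3*(-7*0) = 3*0 = 0)
Q(c) = -2*sqrt(c) - 2*c/3 (Q(c) = -2*c/3 - 2*sqrt(c) = -2*sqrt(c) - 2*c/3)
1/(-25533 + Q(p(-11))) = 1/(-25533 + (-2*sqrt(0) - 2/3*0)) = 1/(-25533 + (-2*0 + 0)) = 1/(-25533 + (0 + 0)) = 1/(-25533 + 0) = 1/(-25533) = -1/25533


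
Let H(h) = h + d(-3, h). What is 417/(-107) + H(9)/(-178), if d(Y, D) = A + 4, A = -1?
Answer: -37755/9523 ≈ -3.9646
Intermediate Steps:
d(Y, D) = 3 (d(Y, D) = -1 + 4 = 3)
H(h) = 3 + h (H(h) = h + 3 = 3 + h)
417/(-107) + H(9)/(-178) = 417/(-107) + (3 + 9)/(-178) = 417*(-1/107) + 12*(-1/178) = -417/107 - 6/89 = -37755/9523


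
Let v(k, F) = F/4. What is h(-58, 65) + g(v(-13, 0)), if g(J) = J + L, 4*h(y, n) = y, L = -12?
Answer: -53/2 ≈ -26.500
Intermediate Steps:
h(y, n) = y/4
v(k, F) = F/4 (v(k, F) = F*(1/4) = F/4)
g(J) = -12 + J (g(J) = J - 12 = -12 + J)
h(-58, 65) + g(v(-13, 0)) = (1/4)*(-58) + (-12 + (1/4)*0) = -29/2 + (-12 + 0) = -29/2 - 12 = -53/2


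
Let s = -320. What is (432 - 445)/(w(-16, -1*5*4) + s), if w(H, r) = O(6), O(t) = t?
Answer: 13/314 ≈ 0.041401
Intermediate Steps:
w(H, r) = 6
(432 - 445)/(w(-16, -1*5*4) + s) = (432 - 445)/(6 - 320) = -13/(-314) = -13*(-1/314) = 13/314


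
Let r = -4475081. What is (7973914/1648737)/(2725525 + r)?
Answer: -3986957/1442278855386 ≈ -2.7643e-6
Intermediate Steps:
(7973914/1648737)/(2725525 + r) = (7973914/1648737)/(2725525 - 4475081) = (7973914*(1/1648737))/(-1749556) = (7973914/1648737)*(-1/1749556) = -3986957/1442278855386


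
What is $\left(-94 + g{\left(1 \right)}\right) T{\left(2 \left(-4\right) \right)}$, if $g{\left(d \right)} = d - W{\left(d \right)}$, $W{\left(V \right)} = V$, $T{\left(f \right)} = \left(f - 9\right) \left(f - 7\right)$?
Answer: $-23970$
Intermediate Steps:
$T{\left(f \right)} = \left(-9 + f\right) \left(-7 + f\right)$
$g{\left(d \right)} = 0$ ($g{\left(d \right)} = d - d = 0$)
$\left(-94 + g{\left(1 \right)}\right) T{\left(2 \left(-4\right) \right)} = \left(-94 + 0\right) \left(63 + \left(2 \left(-4\right)\right)^{2} - 16 \cdot 2 \left(-4\right)\right) = - 94 \left(63 + \left(-8\right)^{2} - -128\right) = - 94 \left(63 + 64 + 128\right) = \left(-94\right) 255 = -23970$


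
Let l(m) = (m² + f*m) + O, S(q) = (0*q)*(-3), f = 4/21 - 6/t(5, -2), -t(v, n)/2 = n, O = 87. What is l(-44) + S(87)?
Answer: 43693/21 ≈ 2080.6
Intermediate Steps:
t(v, n) = -2*n
f = -55/42 (f = 4/21 - 6/((-2*(-2))) = 4*(1/21) - 6/4 = 4/21 - 6*¼ = 4/21 - 3/2 = -55/42 ≈ -1.3095)
S(q) = 0 (S(q) = 0*(-3) = 0)
l(m) = 87 + m² - 55*m/42 (l(m) = (m² - 55*m/42) + 87 = 87 + m² - 55*m/42)
l(-44) + S(87) = (87 + (-44)² - 55/42*(-44)) + 0 = (87 + 1936 + 1210/21) + 0 = 43693/21 + 0 = 43693/21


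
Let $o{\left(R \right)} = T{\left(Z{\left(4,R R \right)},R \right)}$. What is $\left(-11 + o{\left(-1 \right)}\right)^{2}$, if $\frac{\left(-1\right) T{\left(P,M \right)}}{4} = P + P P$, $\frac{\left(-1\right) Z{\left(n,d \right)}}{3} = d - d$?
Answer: $121$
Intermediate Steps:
$Z{\left(n,d \right)} = 0$ ($Z{\left(n,d \right)} = - 3 \left(d - d\right) = \left(-3\right) 0 = 0$)
$T{\left(P,M \right)} = - 4 P - 4 P^{2}$ ($T{\left(P,M \right)} = - 4 \left(P + P P\right) = - 4 \left(P + P^{2}\right) = - 4 P - 4 P^{2}$)
$o{\left(R \right)} = 0$ ($o{\left(R \right)} = \left(-4\right) 0 \left(1 + 0\right) = \left(-4\right) 0 \cdot 1 = 0$)
$\left(-11 + o{\left(-1 \right)}\right)^{2} = \left(-11 + 0\right)^{2} = \left(-11\right)^{2} = 121$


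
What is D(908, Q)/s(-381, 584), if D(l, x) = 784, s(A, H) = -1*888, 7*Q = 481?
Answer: -98/111 ≈ -0.88288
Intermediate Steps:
Q = 481/7 (Q = (1/7)*481 = 481/7 ≈ 68.714)
s(A, H) = -888
D(908, Q)/s(-381, 584) = 784/(-888) = 784*(-1/888) = -98/111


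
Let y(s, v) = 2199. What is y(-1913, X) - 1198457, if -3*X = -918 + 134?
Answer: -1196258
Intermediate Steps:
X = 784/3 (X = -(-918 + 134)/3 = -⅓*(-784) = 784/3 ≈ 261.33)
y(-1913, X) - 1198457 = 2199 - 1198457 = -1196258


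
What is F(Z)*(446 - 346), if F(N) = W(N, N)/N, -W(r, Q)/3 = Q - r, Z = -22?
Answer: 0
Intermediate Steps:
W(r, Q) = -3*Q + 3*r (W(r, Q) = -3*(Q - r) = -3*Q + 3*r)
F(N) = 0 (F(N) = (-3*N + 3*N)/N = 0/N = 0)
F(Z)*(446 - 346) = 0*(446 - 346) = 0*100 = 0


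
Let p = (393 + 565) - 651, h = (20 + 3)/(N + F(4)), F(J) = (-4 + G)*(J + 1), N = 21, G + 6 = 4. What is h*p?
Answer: -7061/9 ≈ -784.56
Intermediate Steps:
G = -2 (G = -6 + 4 = -2)
F(J) = -6 - 6*J (F(J) = (-4 - 2)*(J + 1) = -6*(1 + J) = -6 - 6*J)
h = -23/9 (h = (20 + 3)/(21 + (-6 - 6*4)) = 23/(21 + (-6 - 24)) = 23/(21 - 30) = 23/(-9) = 23*(-1/9) = -23/9 ≈ -2.5556)
p = 307 (p = 958 - 651 = 307)
h*p = -23/9*307 = -7061/9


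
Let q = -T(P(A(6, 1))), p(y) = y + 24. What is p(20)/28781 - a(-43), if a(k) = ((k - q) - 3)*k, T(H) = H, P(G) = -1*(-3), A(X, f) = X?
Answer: -53216025/28781 ≈ -1849.0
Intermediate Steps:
P(G) = 3
p(y) = 24 + y
q = -3 (q = -1*3 = -3)
a(k) = k**2 (a(k) = ((k - 1*(-3)) - 3)*k = ((k + 3) - 3)*k = ((3 + k) - 3)*k = k*k = k**2)
p(20)/28781 - a(-43) = (24 + 20)/28781 - 1*(-43)**2 = 44*(1/28781) - 1*1849 = 44/28781 - 1849 = -53216025/28781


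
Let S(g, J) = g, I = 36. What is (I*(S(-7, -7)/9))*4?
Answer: -112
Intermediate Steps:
(I*(S(-7, -7)/9))*4 = (36*(-7/9))*4 = -28*4 = -112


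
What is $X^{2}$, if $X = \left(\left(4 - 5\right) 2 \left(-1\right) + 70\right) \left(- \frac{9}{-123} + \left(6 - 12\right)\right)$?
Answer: $\frac{306110016}{1681} \approx 1.821 \cdot 10^{5}$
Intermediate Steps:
$X = - \frac{17496}{41}$ ($X = \left(\left(4 - 5\right) 2 \left(-1\right) + 70\right) \left(\left(-9\right) \left(- \frac{1}{123}\right) + \left(6 - 12\right)\right) = \left(\left(-1\right) 2 \left(-1\right) + 70\right) \left(\frac{3}{41} - 6\right) = \left(\left(-2\right) \left(-1\right) + 70\right) \left(- \frac{243}{41}\right) = \left(2 + 70\right) \left(- \frac{243}{41}\right) = 72 \left(- \frac{243}{41}\right) = - \frac{17496}{41} \approx -426.73$)
$X^{2} = \left(- \frac{17496}{41}\right)^{2} = \frac{306110016}{1681}$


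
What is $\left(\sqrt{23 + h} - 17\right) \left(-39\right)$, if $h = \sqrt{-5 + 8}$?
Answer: $663 - 39 \sqrt{23 + \sqrt{3}} \approx 469.05$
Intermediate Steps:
$h = \sqrt{3} \approx 1.732$
$\left(\sqrt{23 + h} - 17\right) \left(-39\right) = \left(\sqrt{23 + \sqrt{3}} - 17\right) \left(-39\right) = \left(-17 + \sqrt{23 + \sqrt{3}}\right) \left(-39\right) = 663 - 39 \sqrt{23 + \sqrt{3}}$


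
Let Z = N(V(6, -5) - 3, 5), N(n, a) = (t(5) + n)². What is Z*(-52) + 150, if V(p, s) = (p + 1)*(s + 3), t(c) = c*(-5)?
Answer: -91578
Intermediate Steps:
t(c) = -5*c
V(p, s) = (1 + p)*(3 + s)
N(n, a) = (-25 + n)² (N(n, a) = (-5*5 + n)² = (-25 + n)²)
Z = 1764 (Z = (-25 + ((3 - 5 + 3*6 + 6*(-5)) - 3))² = (-25 + ((3 - 5 + 18 - 30) - 3))² = (-25 + (-14 - 3))² = (-25 - 17)² = (-42)² = 1764)
Z*(-52) + 150 = 1764*(-52) + 150 = -91728 + 150 = -91578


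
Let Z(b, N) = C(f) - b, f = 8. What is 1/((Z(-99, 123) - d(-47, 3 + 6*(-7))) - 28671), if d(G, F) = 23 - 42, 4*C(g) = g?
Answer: -1/28551 ≈ -3.5025e-5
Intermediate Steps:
C(g) = g/4
d(G, F) = -19
Z(b, N) = 2 - b (Z(b, N) = (¼)*8 - b = 2 - b)
1/((Z(-99, 123) - d(-47, 3 + 6*(-7))) - 28671) = 1/(((2 - 1*(-99)) - 1*(-19)) - 28671) = 1/(((2 + 99) + 19) - 28671) = 1/((101 + 19) - 28671) = 1/(120 - 28671) = 1/(-28551) = -1/28551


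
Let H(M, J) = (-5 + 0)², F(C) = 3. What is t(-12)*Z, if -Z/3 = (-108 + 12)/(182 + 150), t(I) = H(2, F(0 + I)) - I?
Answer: 2664/83 ≈ 32.096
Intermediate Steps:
H(M, J) = 25 (H(M, J) = (-5)² = 25)
t(I) = 25 - I
Z = 72/83 (Z = -3*(-108 + 12)/(182 + 150) = -(-288)/332 = -3*(-24/83) = 72/83 ≈ 0.86747)
t(-12)*Z = (25 - 1*(-12))*(72/83) = (25 + 12)*(72/83) = 37*(72/83) = 2664/83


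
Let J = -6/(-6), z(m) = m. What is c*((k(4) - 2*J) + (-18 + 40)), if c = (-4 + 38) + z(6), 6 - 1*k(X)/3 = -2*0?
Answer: 1520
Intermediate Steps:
k(X) = 18 (k(X) = 18 - (-6)*0 = 18 - 3*0 = 18 + 0 = 18)
J = 1 (J = -6*(-⅙) = 1)
c = 40 (c = (-4 + 38) + 6 = 34 + 6 = 40)
c*((k(4) - 2*J) + (-18 + 40)) = 40*((18 - 2*1) + (-18 + 40)) = 40*((18 - 2) + 22) = 40*(16 + 22) = 40*38 = 1520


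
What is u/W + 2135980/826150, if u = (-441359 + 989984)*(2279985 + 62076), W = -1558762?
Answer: -106152772401721199/128777122630 ≈ -8.2431e+5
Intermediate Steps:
u = 1284913216125 (u = 548625*2342061 = 1284913216125)
u/W + 2135980/826150 = 1284913216125/(-1558762) + 2135980/826150 = 1284913216125*(-1/1558762) + 2135980*(1/826150) = -1284913216125/1558762 + 213598/82615 = -106152772401721199/128777122630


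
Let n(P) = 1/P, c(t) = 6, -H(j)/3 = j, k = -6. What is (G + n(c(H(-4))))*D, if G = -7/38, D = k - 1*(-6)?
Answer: 0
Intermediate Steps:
H(j) = -3*j
D = 0 (D = -6 - 1*(-6) = -6 + 6 = 0)
G = -7/38 (G = -7*1/38 = -7/38 ≈ -0.18421)
(G + n(c(H(-4))))*D = (-7/38 + 1/6)*0 = (-7/38 + ⅙)*0 = -1/57*0 = 0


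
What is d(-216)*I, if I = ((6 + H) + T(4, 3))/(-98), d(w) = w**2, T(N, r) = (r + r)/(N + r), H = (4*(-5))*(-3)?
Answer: -10917504/343 ≈ -31829.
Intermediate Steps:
H = 60 (H = -20*(-3) = 60)
T(N, r) = 2*r/(N + r) (T(N, r) = (2*r)/(N + r) = 2*r/(N + r))
I = -234/343 (I = ((6 + 60) + 2*3/(4 + 3))/(-98) = (66 + 2*3/7)*(-1/98) = (66 + 2*3*(1/7))*(-1/98) = (66 + 6/7)*(-1/98) = (468/7)*(-1/98) = -234/343 ≈ -0.68222)
d(-216)*I = (-216)**2*(-234/343) = 46656*(-234/343) = -10917504/343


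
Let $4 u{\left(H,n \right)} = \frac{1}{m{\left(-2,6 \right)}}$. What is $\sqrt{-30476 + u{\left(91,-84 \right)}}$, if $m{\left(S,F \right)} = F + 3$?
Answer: $\frac{i \sqrt{1097135}}{6} \approx 174.57 i$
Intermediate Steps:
$m{\left(S,F \right)} = 3 + F$
$u{\left(H,n \right)} = \frac{1}{36}$ ($u{\left(H,n \right)} = \frac{1}{4 \left(3 + 6\right)} = \frac{1}{4 \cdot 9} = \frac{1}{4} \cdot \frac{1}{9} = \frac{1}{36}$)
$\sqrt{-30476 + u{\left(91,-84 \right)}} = \sqrt{-30476 + \frac{1}{36}} = \sqrt{- \frac{1097135}{36}} = \frac{i \sqrt{1097135}}{6}$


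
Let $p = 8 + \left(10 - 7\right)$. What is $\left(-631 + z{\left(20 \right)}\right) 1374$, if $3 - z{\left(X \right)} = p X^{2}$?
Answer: $-6908472$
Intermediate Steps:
$p = 11$ ($p = 8 + \left(10 - 7\right) = 8 + 3 = 11$)
$z{\left(X \right)} = 3 - 11 X^{2}$
$\left(-631 + z{\left(20 \right)}\right) 1374 = \left(-631 + \left(3 - 11 \cdot 20^{2}\right)\right) 1374 = \left(-631 + \left(3 - 4400\right)\right) 1374 = \left(-631 - 4397\right) 1374 = \left(-5028\right) 1374 = -6908472$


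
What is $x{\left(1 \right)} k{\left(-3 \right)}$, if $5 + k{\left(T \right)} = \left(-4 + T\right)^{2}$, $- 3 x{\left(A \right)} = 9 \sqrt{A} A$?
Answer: $-132$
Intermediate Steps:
$x{\left(A \right)} = - 3 A^{\frac{3}{2}}$ ($x{\left(A \right)} = - \frac{9 \sqrt{A} A}{3} = - \frac{9 A^{\frac{3}{2}}}{3} = - 3 A^{\frac{3}{2}}$)
$k{\left(T \right)} = -5 + \left(-4 + T\right)^{2}$
$x{\left(1 \right)} k{\left(-3 \right)} = - 3 \cdot 1^{\frac{3}{2}} \left(-5 + \left(-4 - 3\right)^{2}\right) = \left(-3\right) 1 \left(-5 + \left(-7\right)^{2}\right) = - 3 \left(-5 + 49\right) = \left(-3\right) 44 = -132$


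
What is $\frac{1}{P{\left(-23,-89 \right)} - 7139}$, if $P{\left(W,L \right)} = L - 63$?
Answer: $- \frac{1}{7291} \approx -0.00013716$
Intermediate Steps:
$P{\left(W,L \right)} = -63 + L$
$\frac{1}{P{\left(-23,-89 \right)} - 7139} = \frac{1}{\left(-63 - 89\right) - 7139} = \frac{1}{-152 - 7139} = \frac{1}{-7291} = - \frac{1}{7291}$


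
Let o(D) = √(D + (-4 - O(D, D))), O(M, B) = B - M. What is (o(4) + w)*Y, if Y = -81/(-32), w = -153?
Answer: -12393/32 ≈ -387.28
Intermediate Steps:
o(D) = √(-4 + D) (o(D) = √(D + (-4 - (D - D))) = √(D + (-4 - 1*0)) = √(D + (-4 + 0)) = √(D - 4) = √(-4 + D))
Y = 81/32 (Y = -81*(-1/32) = 81/32 ≈ 2.5313)
(o(4) + w)*Y = (√(-4 + 4) - 153)*(81/32) = (√0 - 153)*(81/32) = (0 - 153)*(81/32) = -153*81/32 = -12393/32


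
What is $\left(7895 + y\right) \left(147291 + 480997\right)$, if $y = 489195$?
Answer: $312315681920$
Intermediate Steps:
$\left(7895 + y\right) \left(147291 + 480997\right) = \left(7895 + 489195\right) \left(147291 + 480997\right) = 497090 \cdot 628288 = 312315681920$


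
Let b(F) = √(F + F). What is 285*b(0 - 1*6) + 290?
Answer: 290 + 570*I*√3 ≈ 290.0 + 987.27*I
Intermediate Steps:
b(F) = √2*√F (b(F) = √(2*F) = √2*√F)
285*b(0 - 1*6) + 290 = 285*(√2*√(0 - 1*6)) + 290 = 285*(√2*√(0 - 6)) + 290 = 285*(√2*√(-6)) + 290 = 285*(√2*(I*√6)) + 290 = 285*(2*I*√3) + 290 = 570*I*√3 + 290 = 290 + 570*I*√3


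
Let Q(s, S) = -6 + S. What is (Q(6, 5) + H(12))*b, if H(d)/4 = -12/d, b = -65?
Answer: 325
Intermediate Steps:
H(d) = -48/d (H(d) = 4*(-12/d) = -48/d)
(Q(6, 5) + H(12))*b = ((-6 + 5) - 48/12)*(-65) = (-1 - 48*1/12)*(-65) = (-1 - 4)*(-65) = -5*(-65) = 325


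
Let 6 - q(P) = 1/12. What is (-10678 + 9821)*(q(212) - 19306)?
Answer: 198482057/12 ≈ 1.6540e+7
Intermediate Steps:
q(P) = 71/12 (q(P) = 6 - 1/12 = 71/12)
(-10678 + 9821)*(q(212) - 19306) = (-10678 + 9821)*(71/12 - 19306) = -857*(-231601/12) = 198482057/12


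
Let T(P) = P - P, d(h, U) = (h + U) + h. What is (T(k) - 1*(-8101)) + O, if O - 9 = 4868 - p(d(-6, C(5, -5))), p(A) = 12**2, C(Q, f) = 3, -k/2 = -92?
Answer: 12834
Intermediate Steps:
k = 184 (k = -2*(-92) = 184)
d(h, U) = U + 2*h (d(h, U) = (U + h) + h = U + 2*h)
T(P) = 0
p(A) = 144
O = 4733 (O = 9 + (4868 - 1*144) = 9 + (4868 - 144) = 9 + 4724 = 4733)
(T(k) - 1*(-8101)) + O = (0 - 1*(-8101)) + 4733 = (0 + 8101) + 4733 = 8101 + 4733 = 12834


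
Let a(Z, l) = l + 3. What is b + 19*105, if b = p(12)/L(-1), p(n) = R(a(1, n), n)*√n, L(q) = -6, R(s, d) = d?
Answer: 1995 - 4*√3 ≈ 1988.1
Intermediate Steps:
a(Z, l) = 3 + l
p(n) = n^(3/2) (p(n) = n*√n = n^(3/2))
b = -4*√3 (b = 12^(3/2)/(-6) = (24*√3)*(-⅙) = -4*√3 ≈ -6.9282)
b + 19*105 = -4*√3 + 19*105 = -4*√3 + 1995 = 1995 - 4*√3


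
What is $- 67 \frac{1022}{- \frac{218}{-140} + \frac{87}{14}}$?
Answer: $- \frac{1198295}{136} \approx -8811.0$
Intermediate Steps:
$- 67 \frac{1022}{- \frac{218}{-140} + \frac{87}{14}} = - 67 \frac{1022}{\left(-218\right) \left(- \frac{1}{140}\right) + 87 \cdot \frac{1}{14}} = - 67 \frac{1022}{\frac{109}{70} + \frac{87}{14}} = - 67 \frac{1022}{\frac{272}{35}} = - 67 \cdot 1022 \cdot \frac{35}{272} = \left(-67\right) \frac{17885}{136} = - \frac{1198295}{136}$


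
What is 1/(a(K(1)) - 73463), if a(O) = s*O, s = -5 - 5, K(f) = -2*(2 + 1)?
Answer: -1/73403 ≈ -1.3623e-5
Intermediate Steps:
K(f) = -6 (K(f) = -2*3 = -6)
s = -10
a(O) = -10*O
1/(a(K(1)) - 73463) = 1/(-10*(-6) - 73463) = 1/(60 - 73463) = 1/(-73403) = -1/73403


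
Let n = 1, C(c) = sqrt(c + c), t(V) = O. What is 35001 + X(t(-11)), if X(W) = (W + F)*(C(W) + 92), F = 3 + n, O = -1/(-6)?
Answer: 106153/3 + 25*sqrt(3)/18 ≈ 35387.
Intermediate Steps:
O = 1/6 (O = -1*(-1/6) = 1/6 ≈ 0.16667)
t(V) = 1/6
C(c) = sqrt(2)*sqrt(c) (C(c) = sqrt(2*c) = sqrt(2)*sqrt(c))
F = 4 (F = 3 + 1 = 4)
X(W) = (4 + W)*(92 + sqrt(2)*sqrt(W)) (X(W) = (W + 4)*(sqrt(2)*sqrt(W) + 92) = (4 + W)*(92 + sqrt(2)*sqrt(W)))
35001 + X(t(-11)) = 35001 + (368 + 92*(1/6) + sqrt(2)*(1/6)**(3/2) + 4*sqrt(2)*sqrt(1/6)) = 35001 + (368 + 46/3 + sqrt(2)*(sqrt(6)/36) + 4*sqrt(2)*(sqrt(6)/6)) = 35001 + (368 + 46/3 + sqrt(3)/18 + 4*sqrt(3)/3) = 35001 + (1150/3 + 25*sqrt(3)/18) = 106153/3 + 25*sqrt(3)/18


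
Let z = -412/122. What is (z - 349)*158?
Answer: -3396210/61 ≈ -55676.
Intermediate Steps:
z = -206/61 (z = -412*1/122 = -206/61 ≈ -3.3770)
(z - 349)*158 = (-206/61 - 349)*158 = -21495/61*158 = -3396210/61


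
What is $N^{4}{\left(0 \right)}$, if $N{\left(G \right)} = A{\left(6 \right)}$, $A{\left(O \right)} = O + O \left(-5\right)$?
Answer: $331776$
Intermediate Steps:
$A{\left(O \right)} = - 4 O$ ($A{\left(O \right)} = O - 5 O = - 4 O$)
$N{\left(G \right)} = -24$ ($N{\left(G \right)} = \left(-4\right) 6 = -24$)
$N^{4}{\left(0 \right)} = \left(-24\right)^{4} = 331776$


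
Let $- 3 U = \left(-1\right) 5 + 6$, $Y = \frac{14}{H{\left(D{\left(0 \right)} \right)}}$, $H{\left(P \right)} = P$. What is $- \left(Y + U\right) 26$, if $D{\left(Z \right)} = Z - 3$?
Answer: $130$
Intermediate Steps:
$D{\left(Z \right)} = -3 + Z$ ($D{\left(Z \right)} = Z - 3 = -3 + Z$)
$Y = - \frac{14}{3}$ ($Y = \frac{14}{-3 + 0} = \frac{14}{-3} = 14 \left(- \frac{1}{3}\right) = - \frac{14}{3} \approx -4.6667$)
$U = - \frac{1}{3}$ ($U = - \frac{\left(-1\right) 5 + 6}{3} = - \frac{-5 + 6}{3} = \left(- \frac{1}{3}\right) 1 = - \frac{1}{3} \approx -0.33333$)
$- \left(Y + U\right) 26 = - \left(- \frac{14}{3} - \frac{1}{3}\right) 26 = - \left(-5\right) 26 = \left(-1\right) \left(-130\right) = 130$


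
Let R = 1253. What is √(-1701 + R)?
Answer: 8*I*√7 ≈ 21.166*I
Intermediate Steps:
√(-1701 + R) = √(-1701 + 1253) = √(-448) = 8*I*√7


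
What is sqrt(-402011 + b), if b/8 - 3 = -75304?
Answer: I*sqrt(1004419) ≈ 1002.2*I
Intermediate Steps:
b = -602408 (b = 24 + 8*(-75304) = 24 - 602432 = -602408)
sqrt(-402011 + b) = sqrt(-402011 - 602408) = sqrt(-1004419) = I*sqrt(1004419)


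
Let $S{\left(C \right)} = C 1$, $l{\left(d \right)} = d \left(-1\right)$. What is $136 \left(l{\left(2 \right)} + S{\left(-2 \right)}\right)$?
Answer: $-544$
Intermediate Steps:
$l{\left(d \right)} = - d$
$S{\left(C \right)} = C$
$136 \left(l{\left(2 \right)} + S{\left(-2 \right)}\right) = 136 \left(\left(-1\right) 2 - 2\right) = 136 \left(-2 - 2\right) = 136 \left(-4\right) = -544$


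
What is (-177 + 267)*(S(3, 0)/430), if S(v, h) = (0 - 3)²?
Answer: 81/43 ≈ 1.8837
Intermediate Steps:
S(v, h) = 9 (S(v, h) = (-3)² = 9)
(-177 + 267)*(S(3, 0)/430) = (-177 + 267)*(9/430) = 90*(9*(1/430)) = 90*(9/430) = 81/43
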